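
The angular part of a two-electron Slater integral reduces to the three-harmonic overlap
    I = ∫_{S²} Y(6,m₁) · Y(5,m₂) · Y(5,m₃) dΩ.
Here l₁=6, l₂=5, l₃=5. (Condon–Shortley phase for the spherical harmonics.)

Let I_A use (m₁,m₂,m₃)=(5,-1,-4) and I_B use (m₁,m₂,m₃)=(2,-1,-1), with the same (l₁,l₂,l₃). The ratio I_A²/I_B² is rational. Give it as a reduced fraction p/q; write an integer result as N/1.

l's match ⇒ only the (l;m) 3-j factors differ between A and B.
A: triangle coeff Δ(6,5,5) = 1/28588560; Σ_t [0,1]: t=0:+1/2073600 t=1:−1/518400 = -1/691200; (3j)²=81/4420 [(6 5 5; 5 -1 -4)], sign=+1
B: triangle coeff Δ(6,5,5) = 1/28588560; Σ_t [0,4]: t=0:+1/829440 t=1:−1/25920 t=2:+1/9216 t=3:−1/25920 t=4:+1/829440 = 7/207360; (3j)²=28/2431 [(6 5 5; 2 -1 -1)], sign=+1
I_A²/I_B² = (81/4420)/(28/2431) = 891/560

891/560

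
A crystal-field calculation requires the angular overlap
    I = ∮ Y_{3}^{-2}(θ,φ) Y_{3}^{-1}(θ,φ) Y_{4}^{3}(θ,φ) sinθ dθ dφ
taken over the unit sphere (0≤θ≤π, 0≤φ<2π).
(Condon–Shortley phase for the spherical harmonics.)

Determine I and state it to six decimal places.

Checks pass: Σm=0; 10 even; l₃=4∈[0,6].
(2·3+1)(2·3+1)(2·4+1) = 441
Δ: 2! 4! 4! / 11! → 1/34650
sum: t=0:+1/72 t=1:−1/16 t=2:+1/72 = -5/144
3j²(3 3 4; 0 0 0) = Δ·Π!·Σ² = 2/77  (sign -1)
sum: t=1:−1/144 t=2:+1/288 = -1/288
3j²(3 3 4; -2 -1 3) = Δ·Π!·Σ² = 1/99  (sign +1)
combine: 4πI² = 441·2/77·1/99 = 14/121
take √, sign -1: I = -0.09595473

-0.095955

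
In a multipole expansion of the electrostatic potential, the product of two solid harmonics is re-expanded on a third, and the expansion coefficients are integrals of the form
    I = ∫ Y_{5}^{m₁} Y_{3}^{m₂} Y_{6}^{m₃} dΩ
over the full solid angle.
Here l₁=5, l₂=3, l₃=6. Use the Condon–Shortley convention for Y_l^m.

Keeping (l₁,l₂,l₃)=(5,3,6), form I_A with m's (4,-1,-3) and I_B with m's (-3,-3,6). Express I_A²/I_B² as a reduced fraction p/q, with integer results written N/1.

Same 5,3,6: normalisation and zero-m 3j drop out of the ratio.
A: Δ: 2! 8! 4! / 15! → 1/675675; sum: t=0:+1/40320 t=1:−1/241920 = 1/48384; 3j²(5 3 6; 4 -1 -3) = Δ·Π!·Σ² = 24/1001  (sign -1)
B: Δ: 2! 8! 4! / 15! → 1/675675; sum: t=0:+1/1935360 = 1/1935360; 3j²(5 3 6; -3 -3 6) = Δ·Π!·Σ² = 1/91  (sign +1)
I_A²/I_B² = (24/1001)/(1/91) = 24/11

24/11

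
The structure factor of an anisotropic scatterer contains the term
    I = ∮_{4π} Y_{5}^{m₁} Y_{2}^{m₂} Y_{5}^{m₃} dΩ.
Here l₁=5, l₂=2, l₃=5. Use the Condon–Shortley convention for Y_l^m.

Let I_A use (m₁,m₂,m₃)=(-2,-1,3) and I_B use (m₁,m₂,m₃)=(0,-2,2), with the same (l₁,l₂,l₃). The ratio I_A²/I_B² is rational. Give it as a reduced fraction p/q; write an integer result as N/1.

5/7

Same 5,2,5: normalisation and zero-m 3j drop out of the ratio.
A: Δ: 2! 8! 2! / 13! → 1/38610; sum: t=0:+1/10080 t=1:−1/2880 = -1/4032; 3j²(5 2 5; -2 -1 3) = Δ·Π!·Σ² = 10/429  (sign -1)
B: Δ: 2! 8! 2! / 13! → 1/38610; sum: t=0:+1/2880 = 1/2880; 3j²(5 2 5; 0 -2 2) = Δ·Π!·Σ² = 14/429  (sign -1)
I_A²/I_B² = (10/429)/(14/429) = 5/7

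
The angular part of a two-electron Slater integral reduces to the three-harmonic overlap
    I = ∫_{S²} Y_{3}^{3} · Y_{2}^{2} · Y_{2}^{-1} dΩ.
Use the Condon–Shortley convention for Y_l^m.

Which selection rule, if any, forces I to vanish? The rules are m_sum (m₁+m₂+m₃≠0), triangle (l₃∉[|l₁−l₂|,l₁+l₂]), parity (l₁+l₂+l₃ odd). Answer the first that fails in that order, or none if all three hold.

m_sum

Σmᵢ = 4  ✗
l₃∈[|l₁−l₂|,l₁+l₂]=[1,5], have l₃=2
Σlᵢ = 7 ⇒ odd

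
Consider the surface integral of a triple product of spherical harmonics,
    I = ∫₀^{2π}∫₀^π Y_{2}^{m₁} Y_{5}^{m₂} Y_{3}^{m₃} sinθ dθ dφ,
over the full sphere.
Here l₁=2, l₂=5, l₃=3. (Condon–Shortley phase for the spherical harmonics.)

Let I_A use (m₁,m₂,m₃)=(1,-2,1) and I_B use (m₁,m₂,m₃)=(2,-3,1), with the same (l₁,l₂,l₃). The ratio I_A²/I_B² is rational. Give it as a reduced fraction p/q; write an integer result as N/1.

Shared (l₁,l₂,l₃)=(2,5,3): N and (l;000)² cancel in I_A²/I_B².
A: Δ = 4!·0!·6!/11! = 1/2310; Racah Σ t=1..1: t=1:−1/288 = -1/288; ⇒ 3j(2 5 3; 1 -2 1)² = 1/22, sgn -1
B: Δ = 4!·0!·6!/11! = 1/2310; Racah Σ t=0..0: t=0:+1/1152 = 1/1152; ⇒ 3j(2 5 3; 2 -3 1)² = 1/33, sgn +1
I_A²/I_B² = (1/22)/(1/33) = 3/2

3/2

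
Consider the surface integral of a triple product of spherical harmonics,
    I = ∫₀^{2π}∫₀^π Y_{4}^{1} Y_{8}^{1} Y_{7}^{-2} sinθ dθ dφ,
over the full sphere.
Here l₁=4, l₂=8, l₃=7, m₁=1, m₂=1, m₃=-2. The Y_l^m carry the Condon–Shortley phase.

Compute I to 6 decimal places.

l₁+l₂+l₃=19 is odd: 3j(l;000)=0 ⇒ I=0

0.000000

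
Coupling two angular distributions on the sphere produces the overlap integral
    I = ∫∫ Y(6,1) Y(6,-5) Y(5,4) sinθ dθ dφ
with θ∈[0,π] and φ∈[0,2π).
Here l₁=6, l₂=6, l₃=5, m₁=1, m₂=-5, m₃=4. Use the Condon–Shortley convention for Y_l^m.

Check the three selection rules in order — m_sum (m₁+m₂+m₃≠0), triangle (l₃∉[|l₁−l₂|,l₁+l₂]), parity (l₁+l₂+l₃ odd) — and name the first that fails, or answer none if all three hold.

parity

azimuthal sum: 1 − 5 + 4 = 0  ✓
0 ≤ 5 ≤ 12 (triangle on l)  ✓
L = 6 + 6 + 5 = 17 (odd)  ✗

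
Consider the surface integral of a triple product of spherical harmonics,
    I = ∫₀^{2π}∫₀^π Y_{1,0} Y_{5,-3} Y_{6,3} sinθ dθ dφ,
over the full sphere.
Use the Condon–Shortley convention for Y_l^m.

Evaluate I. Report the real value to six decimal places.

-0.212310

Rules hold: Σm=0, L=12 even, 4≤6≤6.
N = 3·11·13 = 429
Δ = 0!·2!·10!/13! = 1/858
Racah Σ t=0..0: t=0:+1/14400 = 1/14400
⇒ 3j(1 5 6; 0 0 0)² = 6/143, sgn +1
Racah Σ t=0..0: t=0:+1/80640 = 1/80640
⇒ 3j(1 5 6; 0 -3 3)² = 9/286, sgn -1
4πI² = N·(3j₀)²·(3jₘ)² = 81/143
I = -1·√(0.566434/4π) = -0.21230956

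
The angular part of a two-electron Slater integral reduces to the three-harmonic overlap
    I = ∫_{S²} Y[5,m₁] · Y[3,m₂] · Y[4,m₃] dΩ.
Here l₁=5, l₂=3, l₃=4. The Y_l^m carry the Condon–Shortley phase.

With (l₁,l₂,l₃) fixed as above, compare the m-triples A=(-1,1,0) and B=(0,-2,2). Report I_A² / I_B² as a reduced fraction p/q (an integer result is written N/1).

l's match ⇒ only the (l;m) 3-j factors differ between A and B.
A: triangle coeff Δ(5,3,4) = 1/180180; Σ_t [2,4]: t=2:+1/384 t=3:−1/216 t=4:+1/2304 = -11/6912; (3j)²=11/1638 [(5 3 4; -1 1 0)], sign=-1
B: triangle coeff Δ(5,3,4) = 1/180180; Σ_t [0,1]: t=0:+1/2880 t=1:−1/576 = -1/720; (3j)²=80/3003 [(5 3 4; 0 -2 2)], sign=-1
I_A²/I_B² = (11/1638)/(80/3003) = 121/480

121/480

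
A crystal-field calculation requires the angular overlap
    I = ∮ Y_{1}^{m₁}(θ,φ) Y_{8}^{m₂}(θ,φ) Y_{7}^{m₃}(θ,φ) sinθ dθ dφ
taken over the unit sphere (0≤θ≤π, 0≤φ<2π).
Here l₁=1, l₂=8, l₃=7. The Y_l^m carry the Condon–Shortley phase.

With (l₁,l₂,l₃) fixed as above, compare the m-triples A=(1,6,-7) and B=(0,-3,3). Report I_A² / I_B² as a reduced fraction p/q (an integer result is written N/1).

1/55

l's match ⇒ only the (l;m) 3-j factors differ between A and B.
A: triangle coeff Δ(1,8,7) = 1/2040; Σ_t [0,0]: t=0:+1/174356582400 = 1/174356582400; (3j)²=1/2040 [(1 8 7; 1 6 -7)], sign=+1
B: triangle coeff Δ(1,8,7) = 1/2040; Σ_t [1,1]: t=1:−1/87091200 = -1/87091200; (3j)²=11/408 [(1 8 7; 0 -3 3)], sign=-1
I_A²/I_B² = (1/2040)/(11/408) = 1/55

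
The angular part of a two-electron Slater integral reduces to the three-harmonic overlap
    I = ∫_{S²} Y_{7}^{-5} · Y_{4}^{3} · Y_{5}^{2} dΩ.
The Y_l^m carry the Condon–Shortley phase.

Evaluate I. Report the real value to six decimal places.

-0.026159

Checks pass: Σm=0; 16 even; l₃=5∈[3,11].
(2·7+1)(2·4+1)(2·5+1) = 1485
Δ: 6! 8! 2! / 17! → 1/6126120
sum: t=2:+1/69120 t=3:−1/20736 t=4:+1/69120 = -1/51840
3j²(7 4 5; 0 0 0) = Δ·Π!·Σ² = 280/21879  (sign +1)
sum: t=5:−1/1209600 t=6:+1/1036800 = 1/7257600
3j²(7 4 5; -5 3 2) = Δ·Π!·Σ² = 1/2210  (sign -1)
combine: 4πI² = 1485·280/21879·1/2210 = 420/48841
take √, sign -1: I = -0.02615938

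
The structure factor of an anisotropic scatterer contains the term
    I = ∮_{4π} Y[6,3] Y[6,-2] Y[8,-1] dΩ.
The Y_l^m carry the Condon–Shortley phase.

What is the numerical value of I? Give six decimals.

0.060184

m-sum 0 ✓  L=20 even ✓  0≤8≤12 ✓
Π(2lᵢ+1) = 13×13×17 = 2873
triangle coeff Δ(6,6,8) = 1/1309458150
Σ_t [0,4]: t=0:+1/49766400 t=1:−1/3110400 t=2:+1/1327104 t=3:−1/3110400 t=4:+1/49766400 = 1/6635520
(3j)²=350/46189 [(6 6 8; 0 0 0)], sign=+1
Σ_t [0,3]: t=0:+1/9953280 t=1:−1/6220800 t=2:+1/29030400 t=3:−1/1219276800 = -13/487710720
(3j)²=52/24871 [(6 6 8; 3 -2 -1)], sign=+1
⇒ 4πI² = 33800/742577
I = (+1)√(33800/742577/(4π)) = 0.06018422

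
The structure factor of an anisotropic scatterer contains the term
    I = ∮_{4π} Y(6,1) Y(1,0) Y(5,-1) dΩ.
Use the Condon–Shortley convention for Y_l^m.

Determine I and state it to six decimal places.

Checks pass: Σm=0; 12 even; l₃=5∈[5,7].
(2·6+1)(2·1+1)(2·5+1) = 429
Δ: 2! 10! 0! / 13! → 1/858
sum: t=1:−1/14400 = -1/14400
3j²(6 1 5; 0 0 0) = Δ·Π!·Σ² = 6/143  (sign +1)
sum: t=1:−1/17280 = -1/17280
3j²(6 1 5; 1 0 -1) = Δ·Π!·Σ² = 35/858  (sign -1)
combine: 4πI² = 429·6/143·35/858 = 105/143
take √, sign -1: I = -0.24172507

-0.241725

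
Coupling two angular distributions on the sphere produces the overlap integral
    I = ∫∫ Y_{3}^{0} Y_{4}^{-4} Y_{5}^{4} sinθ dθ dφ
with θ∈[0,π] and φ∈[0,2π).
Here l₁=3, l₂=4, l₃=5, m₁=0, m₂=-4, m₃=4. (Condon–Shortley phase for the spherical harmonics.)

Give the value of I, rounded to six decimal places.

Checks pass: Σm=0; 12 even; l₃=5∈[1,7].
(2·3+1)(2·4+1)(2·5+1) = 693
Δ: 2! 4! 6! / 13! → 1/180180
sum: t=0:+1/576 t=1:−1/144 t=2:+1/576 = -1/288
3j²(3 4 5; 0 0 0) = Δ·Π!·Σ² = 20/1001  (sign +1)
sum: t=0:+1/8640 = 1/8640
3j²(3 4 5; 0 -4 4) = Δ·Π!·Σ² = 28/715  (sign -1)
combine: 4πI² = 693·20/1001·28/715 = 1008/1859
take √, sign -1: I = -0.20772350

-0.207724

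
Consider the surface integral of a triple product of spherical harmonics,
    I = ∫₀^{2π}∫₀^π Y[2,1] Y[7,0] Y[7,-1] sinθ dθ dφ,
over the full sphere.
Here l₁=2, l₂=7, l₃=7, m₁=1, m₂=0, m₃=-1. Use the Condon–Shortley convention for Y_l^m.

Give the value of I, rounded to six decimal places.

-0.026159

Rules hold: Σm=0, L=16 even, 5≤7≤9.
N = 5·15·15 = 1125
Δ = 2!·2!·12!/17! = 1/185640
Racah Σ t=0..2: t=0:+1/2419200 t=1:−1/518400 t=2:+1/2419200 = -1/907200
⇒ 3j(2 7 7; 0 0 0)² = 56/3315, sgn +1
Racah Σ t=0..1: t=0:+1/1209600 t=1:−1/1036800 = -1/7257600
⇒ 3j(2 7 7; 1 0 -1)² = 1/2210, sgn -1
4πI² = N·(3j₀)²·(3jₘ)² = 420/48841
I = -1·√(0.00859933/4π) = -0.02615938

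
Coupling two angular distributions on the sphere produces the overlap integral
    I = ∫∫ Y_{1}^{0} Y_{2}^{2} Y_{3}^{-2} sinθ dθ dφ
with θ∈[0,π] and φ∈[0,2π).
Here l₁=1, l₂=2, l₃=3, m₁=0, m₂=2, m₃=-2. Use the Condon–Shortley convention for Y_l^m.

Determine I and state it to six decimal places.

0.184674

Rules hold: Σm=0, L=6 even, 1≤3≤3.
N = 3·5·7 = 105
Δ = 0!·2!·4!/7! = 1/105
Racah Σ t=0..0: t=0:+1/4 = 1/4
⇒ 3j(1 2 3; 0 0 0)² = 3/35, sgn -1
Racah Σ t=0..0: t=0:+1/24 = 1/24
⇒ 3j(1 2 3; 0 2 -2)² = 1/21, sgn -1
4πI² = N·(3j₀)²·(3jₘ)² = 3/7
I = +1·√(0.428571/4π) = 0.18467439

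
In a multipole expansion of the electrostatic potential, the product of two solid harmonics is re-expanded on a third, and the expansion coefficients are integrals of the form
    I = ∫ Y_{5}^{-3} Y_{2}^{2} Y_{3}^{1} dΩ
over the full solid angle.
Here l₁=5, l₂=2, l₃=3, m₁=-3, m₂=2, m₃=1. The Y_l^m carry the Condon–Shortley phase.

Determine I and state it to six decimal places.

-0.200476

Checks pass: Σm=0; 10 even; l₃=3∈[3,7].
(2·5+1)(2·2+1)(2·3+1) = 385
Δ: 4! 6! 0! / 11! → 1/2310
sum: t=2:+1/144 = 1/144
3j²(5 2 3; 0 0 0) = Δ·Π!·Σ² = 10/231  (sign -1)
sum: t=4:+1/1152 = 1/1152
3j²(5 2 3; -3 2 1) = Δ·Π!·Σ² = 1/33  (sign +1)
combine: 4πI² = 385·10/231·1/33 = 50/99
take √, sign -1: I = -0.20047604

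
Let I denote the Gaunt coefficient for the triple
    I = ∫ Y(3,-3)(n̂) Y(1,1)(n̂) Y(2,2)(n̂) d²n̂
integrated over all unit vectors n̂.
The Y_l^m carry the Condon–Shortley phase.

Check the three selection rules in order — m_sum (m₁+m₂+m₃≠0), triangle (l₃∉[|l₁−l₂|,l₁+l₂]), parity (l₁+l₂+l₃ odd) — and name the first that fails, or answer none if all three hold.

none

azimuthal sum: -3 + 1 + 2 = 0  ✓
2 ≤ 2 ≤ 4 (triangle on l)  ✓
L = 3 + 1 + 2 = 6 (even)  ✓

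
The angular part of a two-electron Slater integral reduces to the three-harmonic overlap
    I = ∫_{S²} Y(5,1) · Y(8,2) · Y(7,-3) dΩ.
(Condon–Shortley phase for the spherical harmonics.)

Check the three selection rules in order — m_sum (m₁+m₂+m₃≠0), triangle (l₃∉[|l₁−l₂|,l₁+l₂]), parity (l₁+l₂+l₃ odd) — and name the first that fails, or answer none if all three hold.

Σmᵢ = 0  ✓
l₃∈[|l₁−l₂|,l₁+l₂]=[3,13], have l₃=7  ✓
Σlᵢ = 20 ⇒ even  ✓

none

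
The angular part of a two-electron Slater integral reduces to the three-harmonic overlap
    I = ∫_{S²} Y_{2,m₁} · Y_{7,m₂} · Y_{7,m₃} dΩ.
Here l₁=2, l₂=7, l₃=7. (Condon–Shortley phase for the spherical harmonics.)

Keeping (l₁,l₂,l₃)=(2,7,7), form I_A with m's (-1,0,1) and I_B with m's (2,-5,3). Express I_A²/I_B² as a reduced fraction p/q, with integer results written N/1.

Same 2,7,7: normalisation and zero-m 3j drop out of the ratio.
A: Δ: 2! 2! 12! / 17! → 1/185640; sum: t=1:−1/1036800 t=2:+1/1209600 = -1/7257600; 3j²(2 7 7; -1 0 1) = Δ·Π!·Σ² = 1/2210  (sign -1)
B: Δ: 2! 2! 12! / 17! → 1/185640; sum: t=0:+1/29030400 = 1/29030400; 3j²(2 7 7; 2 -5 3) = Δ·Π!·Σ² = 99/7735  (sign +1)
I_A²/I_B² = (1/2210)/(99/7735) = 7/198

7/198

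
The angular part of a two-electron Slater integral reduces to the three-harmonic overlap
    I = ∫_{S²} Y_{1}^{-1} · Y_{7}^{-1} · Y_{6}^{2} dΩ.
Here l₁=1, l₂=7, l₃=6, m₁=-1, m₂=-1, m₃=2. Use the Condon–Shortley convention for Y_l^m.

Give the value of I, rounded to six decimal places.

m-sum 0 ✓  L=14 even ✓  6≤6≤8 ✓
Π(2lᵢ+1) = 3×15×13 = 585
triangle coeff Δ(1,7,6) = 1/1365
Σ_t [1,1]: t=1:−1/518400 = -1/518400
(3j)²=7/195 [(1 7 6; 0 0 0)], sign=-1
Σ_t [2,2]: t=2:+1/1935360 = 1/1935360
(3j)²=1/91 [(1 7 6; -1 -1 2)], sign=+1
⇒ 4πI² = 3/13
I = (-1)√(3/13/(4π)) = -0.13551395

-0.135514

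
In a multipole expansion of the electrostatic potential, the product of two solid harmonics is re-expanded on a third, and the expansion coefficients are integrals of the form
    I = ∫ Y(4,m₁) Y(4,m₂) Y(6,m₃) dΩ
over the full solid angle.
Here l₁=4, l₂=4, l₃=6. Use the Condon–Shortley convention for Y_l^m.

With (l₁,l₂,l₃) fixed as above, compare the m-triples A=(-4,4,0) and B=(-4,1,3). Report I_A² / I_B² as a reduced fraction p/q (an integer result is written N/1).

1/30

Shared (l₁,l₂,l₃)=(4,4,6): N and (l;000)² cancel in I_A²/I_B².
A: Δ = 2!·6!·6!/15! = 1/1261260; Racah Σ t=2..2: t=2:+1/1036800 = 1/1036800; ⇒ 3j(4 4 6; -4 4 0)² = 4/6435, sgn +1
B: Δ = 2!·6!·6!/15! = 1/1261260; Racah Σ t=2..2: t=2:+1/51840 = 1/51840; ⇒ 3j(4 4 6; -4 1 3)² = 8/429, sgn -1
I_A²/I_B² = (4/6435)/(8/429) = 1/30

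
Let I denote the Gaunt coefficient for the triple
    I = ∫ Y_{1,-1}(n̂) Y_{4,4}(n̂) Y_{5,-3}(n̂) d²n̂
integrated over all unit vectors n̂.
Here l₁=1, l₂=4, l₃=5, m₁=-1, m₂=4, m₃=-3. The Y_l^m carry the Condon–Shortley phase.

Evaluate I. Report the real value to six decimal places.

m-sum 0 ✓  L=10 even ✓  3≤5≤5 ✓
Π(2lᵢ+1) = 3×9×11 = 297
triangle coeff Δ(1,4,5) = 1/495
Σ_t [0,0]: t=0:+1/576 = 1/576
(3j)²=5/99 [(1 4 5; 0 0 0)], sign=-1
Σ_t [0,0]: t=0:+1/80640 = 1/80640
(3j)²=1/495 [(1 4 5; -1 4 -3)], sign=+1
⇒ 4πI² = 1/33
I = (-1)√(1/33/(4π)) = -0.04910640

-0.049106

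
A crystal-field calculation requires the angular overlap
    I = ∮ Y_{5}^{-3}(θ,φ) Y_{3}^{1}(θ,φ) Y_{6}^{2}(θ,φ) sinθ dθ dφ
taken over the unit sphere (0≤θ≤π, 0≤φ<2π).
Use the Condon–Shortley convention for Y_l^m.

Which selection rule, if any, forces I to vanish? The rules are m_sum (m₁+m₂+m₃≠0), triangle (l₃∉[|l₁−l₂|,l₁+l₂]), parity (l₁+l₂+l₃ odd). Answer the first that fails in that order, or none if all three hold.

none

Σmᵢ = 0  ✓
l₃∈[|l₁−l₂|,l₁+l₂]=[2,8], have l₃=6  ✓
Σlᵢ = 14 ⇒ even  ✓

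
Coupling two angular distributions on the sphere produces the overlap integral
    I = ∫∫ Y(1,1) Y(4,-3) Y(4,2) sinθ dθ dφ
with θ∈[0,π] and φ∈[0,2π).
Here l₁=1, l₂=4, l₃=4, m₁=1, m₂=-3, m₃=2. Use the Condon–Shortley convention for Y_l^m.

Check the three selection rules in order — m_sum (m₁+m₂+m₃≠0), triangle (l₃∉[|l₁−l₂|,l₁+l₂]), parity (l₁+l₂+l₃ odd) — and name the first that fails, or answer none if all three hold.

parity

Σmᵢ = 0  ✓
l₃∈[|l₁−l₂|,l₁+l₂]=[3,5], have l₃=4  ✓
Σlᵢ = 9 ⇒ odd  ✗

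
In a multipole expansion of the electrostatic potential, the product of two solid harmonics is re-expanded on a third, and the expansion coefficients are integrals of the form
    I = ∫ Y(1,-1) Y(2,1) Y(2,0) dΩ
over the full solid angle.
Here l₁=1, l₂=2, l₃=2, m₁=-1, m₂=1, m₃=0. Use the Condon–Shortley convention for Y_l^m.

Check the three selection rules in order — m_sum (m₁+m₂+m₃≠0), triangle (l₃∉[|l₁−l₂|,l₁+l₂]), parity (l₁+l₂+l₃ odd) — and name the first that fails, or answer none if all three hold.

m₁+m₂+m₃ = -1 + 1 + 0 = 0  ✓
triangle: |1−2|=1 ≤ l₃=2 ≤ 1+2=3  ✓
parity: l₁+l₂+l₃ = 5 is odd  ✗

parity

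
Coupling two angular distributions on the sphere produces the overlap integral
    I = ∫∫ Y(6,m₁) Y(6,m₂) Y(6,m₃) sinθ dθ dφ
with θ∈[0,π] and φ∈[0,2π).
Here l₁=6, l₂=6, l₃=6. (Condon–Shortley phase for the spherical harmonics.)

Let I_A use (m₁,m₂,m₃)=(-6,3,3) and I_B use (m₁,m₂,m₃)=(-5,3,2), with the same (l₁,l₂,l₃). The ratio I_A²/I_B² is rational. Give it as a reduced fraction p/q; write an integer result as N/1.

12/1

l's match ⇒ only the (l;m) 3-j factors differ between A and B.
A: triangle coeff Δ(6,6,6) = 1/325909584; Σ_t [6,6]: t=6:+1/18662400 = 1/18662400; (3j)²=84/4199 [(6 6 6; -6 3 3)], sign=-1
B: triangle coeff Δ(6,6,6) = 1/325909584; Σ_t [5,6]: t=5:−1/4147200 t=6:+1/3110400 = 1/12441600; (3j)²=7/4199 [(6 6 6; -5 3 2)], sign=+1
I_A²/I_B² = (84/4199)/(7/4199) = 12/1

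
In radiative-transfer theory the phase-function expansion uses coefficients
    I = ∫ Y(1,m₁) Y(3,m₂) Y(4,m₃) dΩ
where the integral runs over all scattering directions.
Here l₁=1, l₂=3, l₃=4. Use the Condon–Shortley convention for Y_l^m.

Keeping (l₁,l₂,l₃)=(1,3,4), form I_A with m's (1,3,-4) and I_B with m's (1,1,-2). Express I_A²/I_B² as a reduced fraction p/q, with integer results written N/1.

l's match ⇒ only the (l;m) 3-j factors differ between A and B.
A: triangle coeff Δ(1,3,4) = 1/252; Σ_t [0,0]: t=0:+1/1440 = 1/1440; (3j)²=1/9 [(1 3 4; 1 3 -4)], sign=+1
B: triangle coeff Δ(1,3,4) = 1/252; Σ_t [0,0]: t=0:+1/96 = 1/96; (3j)²=5/84 [(1 3 4; 1 1 -2)], sign=+1
I_A²/I_B² = (1/9)/(5/84) = 28/15

28/15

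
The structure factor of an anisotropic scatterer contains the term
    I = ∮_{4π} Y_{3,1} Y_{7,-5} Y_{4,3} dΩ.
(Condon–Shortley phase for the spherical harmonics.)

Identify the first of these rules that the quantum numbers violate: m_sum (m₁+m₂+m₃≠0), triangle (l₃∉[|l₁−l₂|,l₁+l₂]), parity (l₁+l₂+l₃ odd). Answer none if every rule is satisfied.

azimuthal sum: 1 − 5 + 3 = -1  ✗
4 ≤ 4 ≤ 10 (triangle on l)
L = 3 + 7 + 4 = 14 (even)

m_sum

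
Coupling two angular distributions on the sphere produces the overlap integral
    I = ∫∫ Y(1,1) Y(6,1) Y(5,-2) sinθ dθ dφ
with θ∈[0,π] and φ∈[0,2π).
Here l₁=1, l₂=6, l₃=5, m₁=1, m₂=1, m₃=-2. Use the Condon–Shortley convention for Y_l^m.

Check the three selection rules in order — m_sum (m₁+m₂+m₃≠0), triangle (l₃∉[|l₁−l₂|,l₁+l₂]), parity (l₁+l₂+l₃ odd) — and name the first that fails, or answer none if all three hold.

Σmᵢ = 0  ✓
l₃∈[|l₁−l₂|,l₁+l₂]=[5,7], have l₃=5  ✓
Σlᵢ = 12 ⇒ even  ✓

none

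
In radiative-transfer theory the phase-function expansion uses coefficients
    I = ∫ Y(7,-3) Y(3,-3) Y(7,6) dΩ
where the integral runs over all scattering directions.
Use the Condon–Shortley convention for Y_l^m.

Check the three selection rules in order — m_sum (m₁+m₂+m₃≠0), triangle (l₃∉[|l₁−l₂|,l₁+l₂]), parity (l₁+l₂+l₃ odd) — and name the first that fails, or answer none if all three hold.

Σmᵢ = 0  ✓
l₃∈[|l₁−l₂|,l₁+l₂]=[4,10], have l₃=7  ✓
Σlᵢ = 17 ⇒ odd  ✗

parity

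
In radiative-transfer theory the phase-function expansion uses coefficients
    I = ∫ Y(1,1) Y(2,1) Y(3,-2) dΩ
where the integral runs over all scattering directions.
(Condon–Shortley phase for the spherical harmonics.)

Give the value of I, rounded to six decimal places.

Rules hold: Σm=0, L=6 even, 1≤3≤3.
N = 3·5·7 = 105
Δ = 0!·2!·4!/7! = 1/105
Racah Σ t=0..0: t=0:+1/4 = 1/4
⇒ 3j(1 2 3; 0 0 0)² = 3/35, sgn -1
Racah Σ t=0..0: t=0:+1/12 = 1/12
⇒ 3j(1 2 3; 1 1 -2)² = 2/21, sgn -1
4πI² = N·(3j₀)²·(3jₘ)² = 6/7
I = +1·√(0.857143/4π) = 0.26116903

0.261169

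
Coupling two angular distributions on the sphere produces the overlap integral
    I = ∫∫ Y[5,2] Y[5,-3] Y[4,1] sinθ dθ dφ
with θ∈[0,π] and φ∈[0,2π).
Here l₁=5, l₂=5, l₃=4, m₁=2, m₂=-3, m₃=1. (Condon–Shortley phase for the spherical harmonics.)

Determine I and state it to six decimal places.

Checks pass: Σm=0; 14 even; l₃=4∈[0,10].
(2·5+1)(2·5+1)(2·4+1) = 1089
Δ: 6! 4! 4! / 15! → 1/3153150
sum: t=1:−1/69120 t=2:+1/1728 t=3:−1/576 t=4:+1/1728 t=5:−1/69120 = -7/11520
3j²(5 5 4; 0 0 0) = Δ·Π!·Σ² = 2/143  (sign -1)
sum: t=0:+1/17280 t=1:−1/2880 t=2:+1/6912 = -1/6912
3j²(5 5 4; 2 -3 1) = Δ·Π!·Σ² = 5/429  (sign +1)
combine: 4πI² = 1089·2/143·5/429 = 30/169
take √, sign -1: I = -0.11885360

-0.118854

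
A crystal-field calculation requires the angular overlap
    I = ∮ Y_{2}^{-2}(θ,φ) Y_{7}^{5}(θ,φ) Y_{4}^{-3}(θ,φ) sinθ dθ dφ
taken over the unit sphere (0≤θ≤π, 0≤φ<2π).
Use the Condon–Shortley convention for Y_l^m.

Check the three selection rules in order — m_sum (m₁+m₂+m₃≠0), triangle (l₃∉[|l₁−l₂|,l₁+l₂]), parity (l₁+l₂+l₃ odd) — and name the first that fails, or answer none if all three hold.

triangle

azimuthal sum: -2 + 5 − 3 = 0  ✓
5 ≤ 4 ≤ 9 (triangle on l)  ✗
L = 2 + 7 + 4 = 13 (odd)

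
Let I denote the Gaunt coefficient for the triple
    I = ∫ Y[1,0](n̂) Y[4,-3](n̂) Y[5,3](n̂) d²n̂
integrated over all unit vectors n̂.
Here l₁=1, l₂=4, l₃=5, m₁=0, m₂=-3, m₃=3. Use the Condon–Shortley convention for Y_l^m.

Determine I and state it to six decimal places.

-0.196426

Rules hold: Σm=0, L=10 even, 3≤5≤5.
N = 3·9·11 = 297
Δ = 0!·2!·8!/11! = 1/495
Racah Σ t=0..0: t=0:+1/576 = 1/576
⇒ 3j(1 4 5; 0 0 0)² = 5/99, sgn -1
Racah Σ t=0..0: t=0:+1/5040 = 1/5040
⇒ 3j(1 4 5; 0 -3 3)² = 16/495, sgn +1
4πI² = N·(3j₀)²·(3jₘ)² = 16/33
I = -1·√(0.484848/4π) = -0.19642560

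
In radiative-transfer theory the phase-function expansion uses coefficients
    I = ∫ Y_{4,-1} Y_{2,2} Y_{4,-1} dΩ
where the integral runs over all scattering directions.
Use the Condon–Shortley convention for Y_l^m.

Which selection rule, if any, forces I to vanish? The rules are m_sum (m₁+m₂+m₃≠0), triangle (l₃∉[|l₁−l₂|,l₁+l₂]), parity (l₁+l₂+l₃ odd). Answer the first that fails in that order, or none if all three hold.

none

azimuthal sum: -1 + 2 − 1 = 0  ✓
2 ≤ 4 ≤ 6 (triangle on l)  ✓
L = 4 + 2 + 4 = 10 (even)  ✓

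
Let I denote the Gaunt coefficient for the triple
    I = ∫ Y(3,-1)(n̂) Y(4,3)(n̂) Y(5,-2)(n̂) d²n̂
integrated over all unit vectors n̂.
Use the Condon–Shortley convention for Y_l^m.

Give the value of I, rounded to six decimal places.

-0.171363

Checks pass: Σm=0; 12 even; l₃=5∈[1,7].
(2·3+1)(2·4+1)(2·5+1) = 693
Δ: 2! 4! 6! / 13! → 1/180180
sum: t=0:+1/576 t=1:−1/144 t=2:+1/576 = -1/288
3j²(3 4 5; 0 0 0) = Δ·Π!·Σ² = 20/1001  (sign +1)
sum: t=1:−1/4320 t=2:+1/960 = 7/8640
3j²(3 4 5; -1 3 -2) = Δ·Π!·Σ² = 343/12870  (sign -1)
combine: 4πI² = 693·20/1001·343/12870 = 686/1859
take √, sign -1: I = -0.17136315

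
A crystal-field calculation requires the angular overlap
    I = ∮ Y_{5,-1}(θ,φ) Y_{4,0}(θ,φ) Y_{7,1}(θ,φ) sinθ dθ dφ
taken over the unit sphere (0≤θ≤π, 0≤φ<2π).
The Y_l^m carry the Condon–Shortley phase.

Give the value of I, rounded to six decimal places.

-0.112008

Checks pass: Σm=0; 16 even; l₃=7∈[1,9].
(2·5+1)(2·4+1)(2·7+1) = 1485
Δ: 2! 8! 6! / 17! → 1/6126120
sum: t=0:+1/69120 t=1:−1/20736 t=2:+1/69120 = -1/51840
3j²(5 4 7; 0 0 0) = Δ·Π!·Σ² = 280/21879  (sign +1)
sum: t=0:+1/138240 t=1:−1/25920 t=2:+1/55296 = -11/829440
3j²(5 4 7; -1 0 1) = Δ·Π!·Σ² = 11/1326  (sign -1)
combine: 4πI² = 1485·280/21879·11/1326 = 7700/48841
take √, sign -1: I = -0.11200777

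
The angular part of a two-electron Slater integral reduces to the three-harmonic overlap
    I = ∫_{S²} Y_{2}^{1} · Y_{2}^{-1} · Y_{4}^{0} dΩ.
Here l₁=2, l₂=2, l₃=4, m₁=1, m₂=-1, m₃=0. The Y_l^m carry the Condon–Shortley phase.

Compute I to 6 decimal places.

0.161197

Checks pass: Σm=0; 8 even; l₃=4∈[0,4].
(2·2+1)(2·2+1)(2·4+1) = 225
Δ: 0! 4! 4! / 9! → 1/630
sum: t=0:+1/16 = 1/16
3j²(2 2 4; 0 0 0) = Δ·Π!·Σ² = 2/35  (sign +1)
sum: t=0:+1/36 = 1/36
3j²(2 2 4; 1 -1 0) = Δ·Π!·Σ² = 8/315  (sign +1)
combine: 4πI² = 225·2/35·8/315 = 16/49
take √, sign +1: I = 0.16119702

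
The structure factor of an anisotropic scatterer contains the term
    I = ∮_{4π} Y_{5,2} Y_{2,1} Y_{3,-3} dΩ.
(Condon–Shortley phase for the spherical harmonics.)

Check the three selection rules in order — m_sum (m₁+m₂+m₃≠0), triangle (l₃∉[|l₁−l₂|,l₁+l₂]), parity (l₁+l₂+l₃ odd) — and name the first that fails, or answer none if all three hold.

azimuthal sum: 2 + 1 − 3 = 0  ✓
3 ≤ 3 ≤ 7 (triangle on l)  ✓
L = 5 + 2 + 3 = 10 (even)  ✓

none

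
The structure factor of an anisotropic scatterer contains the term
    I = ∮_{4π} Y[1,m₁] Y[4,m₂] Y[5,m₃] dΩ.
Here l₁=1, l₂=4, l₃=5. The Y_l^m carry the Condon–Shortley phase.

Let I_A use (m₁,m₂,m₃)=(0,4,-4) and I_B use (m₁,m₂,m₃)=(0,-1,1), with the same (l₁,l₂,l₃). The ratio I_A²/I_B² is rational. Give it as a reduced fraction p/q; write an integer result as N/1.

l's match ⇒ only the (l;m) 3-j factors differ between A and B.
A: triangle coeff Δ(1,4,5) = 1/495; Σ_t [0,0]: t=0:+1/40320 = 1/40320; (3j)²=1/55 [(1 4 5; 0 4 -4)], sign=-1
B: triangle coeff Δ(1,4,5) = 1/495; Σ_t [0,0]: t=0:+1/720 = 1/720; (3j)²=8/165 [(1 4 5; 0 -1 1)], sign=+1
I_A²/I_B² = (1/55)/(8/165) = 3/8

3/8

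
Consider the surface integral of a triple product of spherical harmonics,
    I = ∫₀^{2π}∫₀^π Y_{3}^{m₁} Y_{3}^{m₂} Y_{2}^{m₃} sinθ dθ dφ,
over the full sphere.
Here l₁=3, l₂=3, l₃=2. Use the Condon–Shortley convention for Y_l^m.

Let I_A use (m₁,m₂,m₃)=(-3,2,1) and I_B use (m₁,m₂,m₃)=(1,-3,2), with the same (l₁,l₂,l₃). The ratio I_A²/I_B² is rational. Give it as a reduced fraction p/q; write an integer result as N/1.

5/2

Shared (l₁,l₂,l₃)=(3,3,2): N and (l;000)² cancel in I_A²/I_B².
A: Δ = 4!·2!·2!/9! = 1/3780; Racah Σ t=4..4: t=4:+1/48 = 1/48; ⇒ 3j(3 3 2; -3 2 1)² = 5/84, sgn -1
B: Δ = 4!·2!·2!/9! = 1/3780; Racah Σ t=0..0: t=0:+1/96 = 1/96; ⇒ 3j(3 3 2; 1 -3 2)² = 1/42, sgn +1
I_A²/I_B² = (5/84)/(1/42) = 5/2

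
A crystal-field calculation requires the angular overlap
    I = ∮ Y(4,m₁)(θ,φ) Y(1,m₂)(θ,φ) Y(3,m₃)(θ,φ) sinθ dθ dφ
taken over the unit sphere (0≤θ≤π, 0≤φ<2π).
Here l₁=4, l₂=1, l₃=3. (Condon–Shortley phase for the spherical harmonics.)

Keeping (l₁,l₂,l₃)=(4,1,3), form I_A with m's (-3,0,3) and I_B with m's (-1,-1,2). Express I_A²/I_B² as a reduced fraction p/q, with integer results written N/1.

l's match ⇒ only the (l;m) 3-j factors differ between A and B.
A: triangle coeff Δ(4,1,3) = 1/252; Σ_t [1,1]: t=1:−1/720 = -1/720; (3j)²=1/36 [(4 1 3; -3 0 3)], sign=-1
B: triangle coeff Δ(4,1,3) = 1/252; Σ_t [0,0]: t=0:+1/240 = 1/240; (3j)²=1/84 [(4 1 3; -1 -1 2)], sign=-1
I_A²/I_B² = (1/36)/(1/84) = 7/3

7/3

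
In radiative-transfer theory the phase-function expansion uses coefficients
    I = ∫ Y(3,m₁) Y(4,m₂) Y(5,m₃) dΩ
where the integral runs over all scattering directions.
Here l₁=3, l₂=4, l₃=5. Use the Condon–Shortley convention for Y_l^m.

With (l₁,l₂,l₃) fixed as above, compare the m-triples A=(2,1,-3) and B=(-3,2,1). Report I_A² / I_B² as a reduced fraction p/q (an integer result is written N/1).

Same 3,4,5: normalisation and zero-m 3j drop out of the ratio.
A: Δ: 2! 4! 6! / 13! → 1/180180; sum: t=0:+1/1440 t=1:−1/1152 = -1/5760; 3j²(3 4 5; 2 1 -3) = Δ·Π!·Σ² = 1/858  (sign -1)
B: Δ: 2! 4! 6! / 13! → 1/180180; sum: t=2:+1/2304 = 1/2304; 3j²(3 4 5; -3 2 1) = Δ·Π!·Σ² = 75/4004  (sign +1)
I_A²/I_B² = (1/858)/(75/4004) = 14/225

14/225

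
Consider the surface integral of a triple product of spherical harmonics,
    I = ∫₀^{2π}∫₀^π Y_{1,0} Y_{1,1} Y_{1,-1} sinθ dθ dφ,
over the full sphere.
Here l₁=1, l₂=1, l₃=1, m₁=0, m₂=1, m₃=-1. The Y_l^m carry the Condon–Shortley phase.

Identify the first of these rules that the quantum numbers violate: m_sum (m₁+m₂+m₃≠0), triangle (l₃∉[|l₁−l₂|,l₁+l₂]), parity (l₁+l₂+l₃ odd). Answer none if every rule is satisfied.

azimuthal sum: 0 + 1 − 1 = 0  ✓
0 ≤ 1 ≤ 2 (triangle on l)  ✓
L = 1 + 1 + 1 = 3 (odd)  ✗

parity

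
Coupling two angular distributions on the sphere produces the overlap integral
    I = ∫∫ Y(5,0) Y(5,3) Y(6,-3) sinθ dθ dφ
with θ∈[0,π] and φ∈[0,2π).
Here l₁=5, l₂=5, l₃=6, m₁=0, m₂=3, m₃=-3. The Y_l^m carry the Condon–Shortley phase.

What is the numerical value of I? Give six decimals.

0.132857

Checks pass: Σm=0; 16 even; l₃=6∈[0,10].
(2·5+1)(2·5+1)(2·6+1) = 1573
Δ: 4! 6! 6! / 17! → 1/28588560
sum: t=0:+1/345600 t=1:−1/13824 t=2:+1/5184 t=3:−1/13824 t=4:+1/345600 = 7/129600
3j²(5 5 6; 0 0 0) = Δ·Π!·Σ² = 80/7293  (sign +1)
sum: t=2:+1/103680 t=3:−1/34560 t=4:+1/138240 = -1/82944
3j²(5 5 6; 0 3 -3) = Δ·Π!·Σ² = 125/9724  (sign +1)
combine: 4πI² = 1573·80/7293·125/9724 = 2500/11271
take √, sign +1: I = 0.13285682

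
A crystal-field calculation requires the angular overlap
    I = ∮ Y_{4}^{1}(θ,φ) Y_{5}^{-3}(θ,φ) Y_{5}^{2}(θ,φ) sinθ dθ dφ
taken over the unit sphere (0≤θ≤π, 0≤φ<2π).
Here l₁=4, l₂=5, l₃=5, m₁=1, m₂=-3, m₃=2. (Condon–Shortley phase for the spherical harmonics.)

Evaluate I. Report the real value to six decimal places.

m-sum 0 ✓  L=14 even ✓  1≤5≤9 ✓
Π(2lᵢ+1) = 9×11×11 = 1089
triangle coeff Δ(4,5,5) = 1/3153150
Σ_t [0,4]: t=0:+1/69120 t=1:−1/1728 t=2:+1/576 t=3:−1/1728 t=4:+1/69120 = 7/11520
(3j)²=2/143 [(4 5 5; 0 0 0)], sign=-1
Σ_t [0,2]: t=0:+1/6912 t=1:−1/2880 t=2:+1/17280 = -1/6912
(3j)²=5/429 [(4 5 5; 1 -3 2)], sign=+1
⇒ 4πI² = 30/169
I = (-1)√(30/169/(4π)) = -0.11885360

-0.118854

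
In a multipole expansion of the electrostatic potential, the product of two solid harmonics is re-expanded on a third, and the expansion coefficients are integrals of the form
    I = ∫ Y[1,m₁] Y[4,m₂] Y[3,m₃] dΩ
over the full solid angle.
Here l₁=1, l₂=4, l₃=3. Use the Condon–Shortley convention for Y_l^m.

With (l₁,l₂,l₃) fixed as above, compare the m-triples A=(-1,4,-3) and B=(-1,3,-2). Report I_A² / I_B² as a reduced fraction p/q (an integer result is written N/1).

Shared (l₁,l₂,l₃)=(1,4,3): N and (l;000)² cancel in I_A²/I_B².
A: Δ = 2!·0!·6!/9! = 1/252; Racah Σ t=2..2: t=2:+1/1440 = 1/1440; ⇒ 3j(1 4 3; -1 4 -3)² = 1/9, sgn +1
B: Δ = 2!·0!·6!/9! = 1/252; Racah Σ t=2..2: t=2:+1/240 = 1/240; ⇒ 3j(1 4 3; -1 3 -2)² = 1/12, sgn -1
I_A²/I_B² = (1/9)/(1/12) = 4/3

4/3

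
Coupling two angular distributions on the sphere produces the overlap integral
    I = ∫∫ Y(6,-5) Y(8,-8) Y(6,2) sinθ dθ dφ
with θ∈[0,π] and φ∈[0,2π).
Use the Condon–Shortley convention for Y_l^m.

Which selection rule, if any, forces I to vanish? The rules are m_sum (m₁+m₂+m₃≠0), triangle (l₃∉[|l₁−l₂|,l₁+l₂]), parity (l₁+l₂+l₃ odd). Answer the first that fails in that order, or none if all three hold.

m_sum

m₁+m₂+m₃ = -5 − 8 + 2 = -11  ✗
triangle: |6−8|=2 ≤ l₃=6 ≤ 6+8=14
parity: l₁+l₂+l₃ = 20 is even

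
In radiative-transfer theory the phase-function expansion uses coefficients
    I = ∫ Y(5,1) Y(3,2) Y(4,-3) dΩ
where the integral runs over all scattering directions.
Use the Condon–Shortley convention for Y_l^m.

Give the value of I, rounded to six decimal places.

Rules hold: Σm=0, L=12 even, 2≤4≤8.
N = 11·7·9 = 693
Δ = 4!·6!·2!/13! = 1/180180
Racah Σ t=1..3: t=1:−1/576 t=2:+1/144 t=3:−1/576 = 1/288
⇒ 3j(5 3 4; 0 0 0)² = 20/1001, sgn +1
Racah Σ t=3..4: t=3:−1/1440 t=4:+1/17280 = -11/17280
⇒ 3j(5 3 4; 1 2 -3)² = 11/468, sgn +1
4πI² = N·(3j₀)²·(3jₘ)² = 55/169
I = +1·√(0.325444/4π) = 0.16092854

0.160929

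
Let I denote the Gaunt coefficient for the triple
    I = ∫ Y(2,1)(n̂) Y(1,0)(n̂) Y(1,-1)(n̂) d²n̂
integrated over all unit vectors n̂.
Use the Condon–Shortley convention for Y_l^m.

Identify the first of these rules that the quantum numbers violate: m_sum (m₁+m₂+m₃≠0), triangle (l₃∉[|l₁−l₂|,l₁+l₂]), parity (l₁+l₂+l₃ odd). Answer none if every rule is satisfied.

none

m₁+m₂+m₃ = 1 + 0 − 1 = 0  ✓
triangle: |2−1|=1 ≤ l₃=1 ≤ 2+1=3  ✓
parity: l₁+l₂+l₃ = 4 is even  ✓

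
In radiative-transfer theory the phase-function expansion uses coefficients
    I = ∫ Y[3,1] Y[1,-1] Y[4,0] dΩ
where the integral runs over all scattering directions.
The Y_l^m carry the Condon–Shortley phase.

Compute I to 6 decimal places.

0.150786

Checks pass: Σm=0; 8 even; l₃=4∈[2,4].
(2·3+1)(2·1+1)(2·4+1) = 189
Δ: 0! 6! 2! / 9! → 1/252
sum: t=0:+1/36 = 1/36
3j²(3 1 4; 0 0 0) = Δ·Π!·Σ² = 4/63  (sign +1)
sum: t=0:+1/96 = 1/96
3j²(3 1 4; 1 -1 0) = Δ·Π!·Σ² = 1/42  (sign +1)
combine: 4πI² = 189·4/63·1/42 = 2/7
take √, sign +1: I = 0.15078601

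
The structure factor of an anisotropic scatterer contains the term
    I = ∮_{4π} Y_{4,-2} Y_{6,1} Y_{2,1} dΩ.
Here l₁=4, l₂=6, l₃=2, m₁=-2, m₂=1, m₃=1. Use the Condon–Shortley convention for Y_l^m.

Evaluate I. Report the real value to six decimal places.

Rules hold: Σm=0, L=12 even, 2≤2≤10.
N = 9·13·5 = 585
Δ = 8!·0!·4!/13! = 1/6435
Racah Σ t=4..4: t=4:+1/2304 = 1/2304
⇒ 3j(4 6 2; 0 0 0)² = 5/143, sgn +1
Racah Σ t=6..6: t=6:+1/8640 = 1/8640
⇒ 3j(4 6 2; -2 1 1)² = 14/1287, sgn -1
4πI² = N·(3j₀)²·(3jₘ)² = 350/1573
I = -1·√(0.222505/4π) = -0.13306527

-0.133065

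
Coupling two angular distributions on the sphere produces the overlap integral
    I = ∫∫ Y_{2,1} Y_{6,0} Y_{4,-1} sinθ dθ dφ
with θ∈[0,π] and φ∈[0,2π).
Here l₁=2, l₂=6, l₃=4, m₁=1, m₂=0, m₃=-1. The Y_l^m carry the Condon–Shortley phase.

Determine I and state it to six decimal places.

Rules hold: Σm=0, L=12 even, 4≤4≤8.
N = 5·13·9 = 585
Δ = 4!·0!·8!/13! = 1/6435
Racah Σ t=2..2: t=2:+1/2304 = 1/2304
⇒ 3j(2 6 4; 0 0 0)² = 5/143, sgn +1
Racah Σ t=1..1: t=1:−1/4320 = -1/4320
⇒ 3j(2 6 4; 1 0 -1)² = 8/429, sgn +1
4πI² = N·(3j₀)²·(3jₘ)² = 600/1573
I = +1·√(0.381437/4π) = 0.17422334

0.174223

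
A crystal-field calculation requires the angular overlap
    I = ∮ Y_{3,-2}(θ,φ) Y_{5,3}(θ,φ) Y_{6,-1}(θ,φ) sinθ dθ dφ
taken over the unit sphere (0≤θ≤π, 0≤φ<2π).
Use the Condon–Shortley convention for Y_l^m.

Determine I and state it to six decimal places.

0.166435

Rules hold: Σm=0, L=14 even, 2≤6≤8.
N = 7·11·13 = 1001
Δ = 2!·4!·8!/15! = 1/675675
Racah Σ t=0..2: t=0:+1/8640 t=1:−1/2304 t=2:+1/8640 = -7/34560
⇒ 3j(3 5 6; 0 0 0)² = 7/429, sgn -1
Racah Σ t=1..2: t=1:−1/120960 t=2:+1/17280 = 1/20160
⇒ 3j(3 5 6; -2 3 -1)² = 64/3003, sgn -1
4πI² = N·(3j₀)²·(3jₘ)² = 448/1287
I = +1·√(0.348096/4π) = 0.16643505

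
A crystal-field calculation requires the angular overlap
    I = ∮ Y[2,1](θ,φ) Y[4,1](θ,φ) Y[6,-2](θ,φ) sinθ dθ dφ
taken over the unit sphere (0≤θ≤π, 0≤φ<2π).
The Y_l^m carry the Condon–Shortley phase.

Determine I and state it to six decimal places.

Checks pass: Σm=0; 12 even; l₃=6∈[2,6].
(2·2+1)(2·4+1)(2·6+1) = 585
Δ: 0! 4! 8! / 13! → 1/6435
sum: t=0:+1/2304 = 1/2304
3j²(2 4 6; 0 0 0) = Δ·Π!·Σ² = 5/143  (sign +1)
sum: t=0:+1/4320 = 1/4320
3j²(2 4 6; 1 1 -2) = Δ·Π!·Σ² = 224/6435  (sign +1)
combine: 4πI² = 585·5/143·224/6435 = 1120/1573
take √, sign +1: I = 0.23803440

0.238034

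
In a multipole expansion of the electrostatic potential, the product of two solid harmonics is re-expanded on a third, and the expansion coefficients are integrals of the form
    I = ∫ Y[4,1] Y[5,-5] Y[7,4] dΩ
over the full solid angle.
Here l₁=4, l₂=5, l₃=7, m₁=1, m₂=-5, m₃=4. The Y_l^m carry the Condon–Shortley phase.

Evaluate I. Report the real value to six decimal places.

m-sum 0 ✓  L=16 even ✓  1≤7≤9 ✓
Π(2lᵢ+1) = 9×11×15 = 1485
triangle coeff Δ(4,5,7) = 1/6126120
Σ_t [0,2]: t=0:+1/69120 t=1:−1/20736 t=2:+1/69120 = -1/51840
(3j)²=280/21879 [(4 5 7; 0 0 0)], sign=+1
Σ_t [0,0]: t=0:+1/2903040 = 1/2903040
(3j)²=75/6188 [(4 5 7; 1 -5 4)], sign=-1
⇒ 4πI² = 11250/48841
I = (-1)√(11250/48841/(4π)) = -0.13538765

-0.135388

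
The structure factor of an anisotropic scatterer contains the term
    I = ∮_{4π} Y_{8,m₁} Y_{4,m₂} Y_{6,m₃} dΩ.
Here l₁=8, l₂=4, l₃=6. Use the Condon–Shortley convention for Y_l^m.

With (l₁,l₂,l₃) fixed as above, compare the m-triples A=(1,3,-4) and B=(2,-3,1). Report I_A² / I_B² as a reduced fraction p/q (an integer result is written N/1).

Shared (l₁,l₂,l₃)=(8,4,6): N and (l;000)² cancel in I_A²/I_B².
A: Δ = 6!·10!·2!/19! = 1/23279256; Racah Σ t=5..6: t=5:−1/19353600 t=6:+1/261273600 = -1/20901888; ⇒ 3j(8 4 6; 1 3 -4)² = 21875/3325608, sgn -1
B: Δ = 6!·10!·2!/19! = 1/23279256; Racah Σ t=0..1: t=0:+1/12441600 t=1:−1/3456000 = -13/62208000; ⇒ 3j(8 4 6; 2 -3 1)² = 637/42636, sgn +1
I_A²/I_B² = (21875/3325608)/(637/42636) = 3125/7098

3125/7098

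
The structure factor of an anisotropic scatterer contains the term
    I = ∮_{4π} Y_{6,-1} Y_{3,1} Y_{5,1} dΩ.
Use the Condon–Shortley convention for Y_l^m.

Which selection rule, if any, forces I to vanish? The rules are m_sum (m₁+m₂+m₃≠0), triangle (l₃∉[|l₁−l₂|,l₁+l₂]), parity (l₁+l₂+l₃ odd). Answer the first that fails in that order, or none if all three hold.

m_sum

azimuthal sum: -1 + 1 + 1 = 1  ✗
3 ≤ 5 ≤ 9 (triangle on l)
L = 6 + 3 + 5 = 14 (even)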